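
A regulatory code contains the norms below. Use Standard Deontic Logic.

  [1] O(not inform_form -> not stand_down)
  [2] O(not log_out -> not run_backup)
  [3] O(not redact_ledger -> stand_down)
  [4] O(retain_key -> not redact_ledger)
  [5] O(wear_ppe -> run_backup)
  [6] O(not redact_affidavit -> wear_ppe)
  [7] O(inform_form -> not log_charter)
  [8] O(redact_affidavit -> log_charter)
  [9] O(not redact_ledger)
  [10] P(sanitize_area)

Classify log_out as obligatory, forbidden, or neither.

Obligatory

Premise 9 states O(not redact_ledger) outright.
Premise 3 is O(not redact_ledger -> stand_down); since O(not redact_ledger), deontic closure gives O(stand_down).
The contrapositive of premise 1 (O(not inform_form -> not stand_down)) is O(stand_down -> inform_form), and O(stand_down) is already established, so O(inform_form).
Premise 7 is O(inform_form -> not log_charter); since O(inform_form), deontic closure gives O(not log_charter).
Premise 8 is O(redact_affidavit -> log_charter); contrapositively O(not log_charter -> not redact_affidavit). Since O(not log_charter) holds, K gives O(not redact_affidavit).
With premise 6, O(not redact_affidavit -> wear_ppe), the K-axiom yields O(wear_ppe).
Applying K to premise 5 (O(wear_ppe -> run_backup)) and O(wear_ppe) yields O(run_backup).
The contrapositive of premise 2 (O(not log_out -> not run_backup)) is O(run_backup -> log_out), and O(run_backup) is already established, so O(log_out).
Premises 4, 10 do not contribute to this derivation.
Hence log_out is obligatory.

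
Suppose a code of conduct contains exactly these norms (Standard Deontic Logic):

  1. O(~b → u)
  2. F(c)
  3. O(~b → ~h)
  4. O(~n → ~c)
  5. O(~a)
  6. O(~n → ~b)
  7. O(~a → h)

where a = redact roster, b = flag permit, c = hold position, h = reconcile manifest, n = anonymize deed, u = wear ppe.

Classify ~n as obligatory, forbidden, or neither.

From premise 5 we have O(~a).
Premise 7 is O(~a → h); since O(~a), deontic closure gives O(h).
Premise 3 is O(~b → ~h); contrapositively O(h → b). Since O(h) holds, K gives O(b).
Premise 6, O(~n → ~b), contraposes to O(b → n); with O(b) we get O(n).
Premises 1, 2, 4 do not contribute to this derivation.
Thus O(n), which is F(~n): ~n is forbidden.

Forbidden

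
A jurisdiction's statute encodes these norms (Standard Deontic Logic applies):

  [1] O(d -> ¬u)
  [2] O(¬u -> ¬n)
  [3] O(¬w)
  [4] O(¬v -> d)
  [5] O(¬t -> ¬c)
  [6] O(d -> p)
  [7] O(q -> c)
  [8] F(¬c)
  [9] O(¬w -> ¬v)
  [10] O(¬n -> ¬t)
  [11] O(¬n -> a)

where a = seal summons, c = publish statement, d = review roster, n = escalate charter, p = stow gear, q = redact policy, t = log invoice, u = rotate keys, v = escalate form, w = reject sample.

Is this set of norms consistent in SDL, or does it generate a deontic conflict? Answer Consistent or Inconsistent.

Inconsistent

Premise 8 is F(¬c), i.e. O(c).
Premise 5, O(¬t -> ¬c), contraposes to O(c -> t); with O(c) we get O(t).
Premise 10, O(¬n -> ¬t), contraposes to O(t -> n); with O(t) we get O(n).
Premise 2 is O(¬u -> ¬n); contrapositively O(n -> u). Since O(n) holds, K gives O(u).
The contrapositive of premise 1 (O(d -> ¬u)) is O(u -> ¬d), and O(u) is already established, so O(¬d).
Premise 4 is O(¬v -> d); contrapositively O(¬d -> v). Since O(¬d) holds, K gives O(v).
Premise 9 is O(¬w -> ¬v); contrapositively O(v -> w). Since O(v) holds, K gives O(w).
Yet premise 3 states O(¬w).
We now have both O(w) and O(¬w) — w is simultaneously obligatory and forbidden, violating the D-axiom.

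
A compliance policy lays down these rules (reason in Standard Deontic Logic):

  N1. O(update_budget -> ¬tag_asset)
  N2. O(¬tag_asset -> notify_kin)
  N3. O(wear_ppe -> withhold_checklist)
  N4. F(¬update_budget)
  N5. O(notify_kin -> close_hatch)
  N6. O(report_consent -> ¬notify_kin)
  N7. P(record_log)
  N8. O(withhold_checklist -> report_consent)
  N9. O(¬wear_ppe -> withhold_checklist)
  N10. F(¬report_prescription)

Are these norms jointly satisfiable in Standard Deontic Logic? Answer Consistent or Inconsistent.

Inconsistent

By case analysis on ¬wear_ppe: premise 9 gives O(¬wear_ppe -> withhold_checklist) and premise 3 gives O(wear_ppe -> withhold_checklist), so O(withhold_checklist) either way.
With premise 8, O(withhold_checklist -> report_consent), the K-axiom yields O(report_consent).
Premise 6 is O(report_consent -> ¬notify_kin); since O(report_consent), deontic closure gives O(¬notify_kin).
The contrapositive of premise 2 (O(¬tag_asset -> notify_kin)) is O(¬notify_kin -> tag_asset), and O(¬notify_kin) is already established, so O(tag_asset).
Premise 1, O(update_budget -> ¬tag_asset), contraposes to O(tag_asset -> ¬update_budget); with O(tag_asset) we get O(¬update_budget).
However, F(¬update_budget) at premise 4 amounts to O(update_budget).
We now have both O(¬update_budget) and O(update_budget) — update_budget is simultaneously obligatory and forbidden, violating the D-axiom.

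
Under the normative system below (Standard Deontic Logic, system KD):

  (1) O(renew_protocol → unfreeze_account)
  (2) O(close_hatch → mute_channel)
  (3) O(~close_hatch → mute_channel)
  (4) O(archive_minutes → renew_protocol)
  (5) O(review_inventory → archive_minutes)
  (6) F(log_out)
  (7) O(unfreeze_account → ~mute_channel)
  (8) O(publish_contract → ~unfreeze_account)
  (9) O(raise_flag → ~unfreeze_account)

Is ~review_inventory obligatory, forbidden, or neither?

Premises 3 and 2 are O(~close_hatch → mute_channel) and O(close_hatch → mute_channel); every ideal world satisfies ~close_hatch or close_hatch, so in either case mute_channel holds — hence O(mute_channel).
The contrapositive of premise 7 (O(unfreeze_account → ~mute_channel)) is O(mute_channel → ~unfreeze_account), and O(mute_channel) is already established, so O(~unfreeze_account).
The contrapositive of premise 1 (O(renew_protocol → unfreeze_account)) is O(~unfreeze_account → ~renew_protocol), and O(~unfreeze_account) is already established, so O(~renew_protocol).
Premise 4, O(archive_minutes → renew_protocol), contraposes to O(~renew_protocol → ~archive_minutes); with O(~renew_protocol) we get O(~archive_minutes).
The contrapositive of premise 5 (O(review_inventory → archive_minutes)) is O(~archive_minutes → ~review_inventory), and O(~archive_minutes) is already established, so O(~review_inventory).
Premises 6, 8, 9 do not contribute to this derivation.
Hence ~review_inventory is obligatory.

Obligatory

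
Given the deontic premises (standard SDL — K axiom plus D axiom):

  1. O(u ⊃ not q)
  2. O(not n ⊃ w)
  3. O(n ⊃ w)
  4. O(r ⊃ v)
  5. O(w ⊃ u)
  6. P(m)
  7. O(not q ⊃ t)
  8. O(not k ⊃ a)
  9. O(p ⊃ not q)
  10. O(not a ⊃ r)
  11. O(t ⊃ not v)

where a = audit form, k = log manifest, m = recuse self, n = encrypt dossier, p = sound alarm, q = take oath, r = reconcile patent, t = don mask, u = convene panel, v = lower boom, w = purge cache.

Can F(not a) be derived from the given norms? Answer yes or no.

Yes

Premises 2 and 3 cover both cases: O(not n ⊃ w) and O(n ⊃ w). Since not n ∨ n is a tautology, O(w) follows.
Premise 5 is O(w ⊃ u); since O(w), deontic closure gives O(u).
With premise 1, O(u ⊃ not q), the K-axiom yields O(not q).
From O(not q) and premise 7, O(not q ⊃ t), we obtain O(t).
Applying K to premise 11 (O(t ⊃ not v)) and O(t) yields O(not v).
Premise 4 is O(r ⊃ v); contrapositively O(not v ⊃ not r). Since O(not v) holds, K gives O(not r).
Premise 10, O(not a ⊃ r), contraposes to O(not r ⊃ a); with O(not r) we get O(a).
Premises 6, 8, 9 do not contribute to this derivation.
So O(a) holds, i.e. F(not a). The claim follows.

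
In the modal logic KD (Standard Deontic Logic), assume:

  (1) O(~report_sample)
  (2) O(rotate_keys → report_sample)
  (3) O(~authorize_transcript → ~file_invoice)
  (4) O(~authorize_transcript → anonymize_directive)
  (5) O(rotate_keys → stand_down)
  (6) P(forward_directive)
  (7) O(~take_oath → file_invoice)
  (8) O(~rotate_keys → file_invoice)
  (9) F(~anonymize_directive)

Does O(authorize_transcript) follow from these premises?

Premise 1 states O(~report_sample) outright.
Premise 2, O(rotate_keys → report_sample), contraposes to O(~report_sample → ~rotate_keys); with O(~report_sample) we get O(~rotate_keys).
Applying K to premise 8 (O(~rotate_keys → file_invoice)) and O(~rotate_keys) yields O(file_invoice).
Premise 3, O(~authorize_transcript → ~file_invoice), contraposes to O(file_invoice → authorize_transcript); with O(file_invoice) we get O(authorize_transcript).
Premises 4, 5, 6, 7, 9 do not contribute to this derivation.
So O(authorize_transcript) follows.

Yes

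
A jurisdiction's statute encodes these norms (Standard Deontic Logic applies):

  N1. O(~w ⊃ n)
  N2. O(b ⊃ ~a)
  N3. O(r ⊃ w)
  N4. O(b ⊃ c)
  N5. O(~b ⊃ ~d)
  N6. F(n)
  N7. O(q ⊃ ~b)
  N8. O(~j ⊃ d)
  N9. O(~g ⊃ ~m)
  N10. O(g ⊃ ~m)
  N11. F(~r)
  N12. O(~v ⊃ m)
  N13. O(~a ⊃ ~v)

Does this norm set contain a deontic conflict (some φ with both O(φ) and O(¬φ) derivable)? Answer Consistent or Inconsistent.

Consistent

Premise 1 is O(~w ⊃ n), but O(~w) is not derivable from the premises, so it does not yield O(n).
So O(n) is not derivable, and the apparent clash with O(~n) does not arise.
A world satisfying every obligation exists (e.g. a=true, b=false, c=false, d=false, g=false, j=true, m=false, n=false, q=false, r=true, v=true, w=true); no atom is both obligatory and forbidden, so the set is consistent.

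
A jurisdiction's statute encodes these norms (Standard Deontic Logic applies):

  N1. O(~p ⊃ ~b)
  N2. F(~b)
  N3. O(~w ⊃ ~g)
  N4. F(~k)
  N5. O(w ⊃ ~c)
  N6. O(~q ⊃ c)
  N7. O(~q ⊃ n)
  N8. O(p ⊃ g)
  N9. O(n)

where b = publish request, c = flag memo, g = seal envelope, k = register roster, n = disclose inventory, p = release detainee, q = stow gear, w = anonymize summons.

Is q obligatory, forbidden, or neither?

Obligatory

F(~b) at premise 2 means O(b).
Premise 1 is O(~p ⊃ ~b); contrapositively O(b ⊃ p). Since O(b) holds, K gives O(p).
Applying K to premise 8 (O(p ⊃ g)) and O(p) yields O(g).
Premise 3, O(~w ⊃ ~g), contraposes to O(g ⊃ w); with O(g) we get O(w).
Applying K to premise 5 (O(w ⊃ ~c)) and O(w) yields O(~c).
The contrapositive of premise 6 (O(~q ⊃ c)) is O(~c ⊃ q), and O(~c) is already established, so O(q).
Premises 4, 7, 9 do not contribute to this derivation.
Hence q is obligatory.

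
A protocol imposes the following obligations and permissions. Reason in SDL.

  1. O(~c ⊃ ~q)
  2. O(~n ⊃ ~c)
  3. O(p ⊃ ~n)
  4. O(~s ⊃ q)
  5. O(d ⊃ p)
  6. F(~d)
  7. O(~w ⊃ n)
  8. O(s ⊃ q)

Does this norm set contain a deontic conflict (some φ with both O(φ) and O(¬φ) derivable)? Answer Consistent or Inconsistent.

Premises 8 and 4 are O(s ⊃ q) and O(~s ⊃ q); every ideal world satisfies s or ~s, so in either case q holds — hence O(q).
The contrapositive of premise 1 (O(~c ⊃ ~q)) is O(q ⊃ c), and O(q) is already established, so O(c).
Premise 2 is O(~n ⊃ ~c); contrapositively O(c ⊃ n). Since O(c) holds, K gives O(n).
Premise 3, O(p ⊃ ~n), contraposes to O(n ⊃ ~p); with O(n) we get O(~p).
Premise 5, O(d ⊃ p), contraposes to O(~p ⊃ ~d); with O(~p) we get O(~d).
However, F(~d) at premise 6 amounts to O(d).
We now have both O(~d) and O(d) — d is simultaneously obligatory and forbidden, violating the D-axiom.

Inconsistent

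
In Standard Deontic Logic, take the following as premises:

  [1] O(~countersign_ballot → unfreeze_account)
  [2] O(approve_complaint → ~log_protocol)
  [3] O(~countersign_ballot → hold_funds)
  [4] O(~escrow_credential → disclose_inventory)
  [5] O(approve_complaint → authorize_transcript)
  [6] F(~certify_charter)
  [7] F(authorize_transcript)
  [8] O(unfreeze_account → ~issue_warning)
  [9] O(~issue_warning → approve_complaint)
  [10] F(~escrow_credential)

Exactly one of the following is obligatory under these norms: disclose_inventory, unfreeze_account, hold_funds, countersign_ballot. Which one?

Premise 7, F(authorize_transcript), is equivalent to O(~authorize_transcript).
The contrapositive of premise 5 (O(approve_complaint → authorize_transcript)) is O(~authorize_transcript → ~approve_complaint), and O(~authorize_transcript) is already established, so O(~approve_complaint).
Premise 9, O(~issue_warning → approve_complaint), contraposes to O(~approve_complaint → issue_warning); with O(~approve_complaint) we get O(issue_warning).
Premise 8 is O(unfreeze_account → ~issue_warning); contrapositively O(issue_warning → ~unfreeze_account). Since O(issue_warning) holds, K gives O(~unfreeze_account).
Premise 1 is O(~countersign_ballot → unfreeze_account); contrapositively O(~unfreeze_account → countersign_ballot). Since O(~unfreeze_account) holds, K gives O(countersign_ballot).
So O(countersign_ballot) holds — countersign_ballot is obligatory. None of the other listed options is made obligatory by any chain of premises.

countersign_ballot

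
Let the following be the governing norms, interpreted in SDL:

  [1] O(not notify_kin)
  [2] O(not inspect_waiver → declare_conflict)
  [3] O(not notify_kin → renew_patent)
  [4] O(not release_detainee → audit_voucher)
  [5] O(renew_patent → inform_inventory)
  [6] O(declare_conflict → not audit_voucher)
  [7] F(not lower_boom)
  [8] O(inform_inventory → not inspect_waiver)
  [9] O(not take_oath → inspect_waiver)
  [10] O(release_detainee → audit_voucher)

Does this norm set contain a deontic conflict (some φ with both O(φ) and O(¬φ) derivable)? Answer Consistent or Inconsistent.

Inconsistent

Premises 4 and 10 are O(not release_detainee → audit_voucher) and O(release_detainee → audit_voucher); every ideal world satisfies not release_detainee or release_detainee, so in either case audit_voucher holds — hence O(audit_voucher).
The contrapositive of premise 6 (O(declare_conflict → not audit_voucher)) is O(audit_voucher → not declare_conflict), and O(audit_voucher) is already established, so O(not declare_conflict).
Premise 2 is O(not inspect_waiver → declare_conflict); contrapositively O(not declare_conflict → inspect_waiver). Since O(not declare_conflict) holds, K gives O(inspect_waiver).
The contrapositive of premise 8 (O(inform_inventory → not inspect_waiver)) is O(inspect_waiver → not inform_inventory), and O(inspect_waiver) is already established, so O(not inform_inventory).
Premise 5 is O(renew_patent → inform_inventory); contrapositively O(not inform_inventory → not renew_patent). Since O(not inform_inventory) holds, K gives O(not renew_patent).
Premise 3 is O(not notify_kin → renew_patent); contrapositively O(not renew_patent → notify_kin). Since O(not renew_patent) holds, K gives O(notify_kin).
But premise 1 directly asserts O(not notify_kin).
We now have both O(notify_kin) and O(not notify_kin) — notify_kin is simultaneously obligatory and forbidden, violating the D-axiom.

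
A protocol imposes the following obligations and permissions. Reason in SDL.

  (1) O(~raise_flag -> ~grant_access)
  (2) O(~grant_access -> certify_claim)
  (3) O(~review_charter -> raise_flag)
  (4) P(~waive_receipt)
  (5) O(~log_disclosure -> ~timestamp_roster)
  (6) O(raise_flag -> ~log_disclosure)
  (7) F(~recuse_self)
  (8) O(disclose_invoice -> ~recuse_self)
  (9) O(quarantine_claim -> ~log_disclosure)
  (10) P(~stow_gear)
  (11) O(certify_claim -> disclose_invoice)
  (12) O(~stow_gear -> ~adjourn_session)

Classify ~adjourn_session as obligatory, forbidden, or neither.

Neither

Premise 12 is O(~stow_gear -> ~adjourn_session), but O(~stow_gear) is not derivable from the premises (the permission P(~stow_gear) asserts only ~O(stow_gear), not O(~stow_gear)), so it does not yield O(~adjourn_session).
No premise or chain of K-axiom applications forces O(~adjourn_session), and none forces O(adjourn_session). So ~adjourn_session is neither obligatory nor forbidden under these norms.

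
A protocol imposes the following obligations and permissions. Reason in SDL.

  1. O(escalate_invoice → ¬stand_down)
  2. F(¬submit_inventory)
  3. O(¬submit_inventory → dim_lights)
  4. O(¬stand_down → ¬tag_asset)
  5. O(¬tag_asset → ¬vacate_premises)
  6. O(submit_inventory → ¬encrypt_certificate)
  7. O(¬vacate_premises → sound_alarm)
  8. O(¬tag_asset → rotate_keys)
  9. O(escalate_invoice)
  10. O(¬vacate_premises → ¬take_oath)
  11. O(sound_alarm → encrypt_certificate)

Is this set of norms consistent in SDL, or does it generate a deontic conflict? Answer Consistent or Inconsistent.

Premise 2 is F(¬submit_inventory), i.e. O(submit_inventory).
Applying K to premise 6 (O(submit_inventory → ¬encrypt_certificate)) and O(submit_inventory) yields O(¬encrypt_certificate).
Premise 11, O(sound_alarm → encrypt_certificate), contraposes to O(¬encrypt_certificate → ¬sound_alarm); with O(¬encrypt_certificate) we get O(¬sound_alarm).
The contrapositive of premise 7 (O(¬vacate_premises → sound_alarm)) is O(¬sound_alarm → vacate_premises), and O(¬sound_alarm) is already established, so O(vacate_premises).
Premise 5 is O(¬tag_asset → ¬vacate_premises); contrapositively O(vacate_premises → tag_asset). Since O(vacate_premises) holds, K gives O(tag_asset).
Premise 4, O(¬stand_down → ¬tag_asset), contraposes to O(tag_asset → stand_down); with O(tag_asset) we get O(stand_down).
Premise 1 is O(escalate_invoice → ¬stand_down); contrapositively O(stand_down → ¬escalate_invoice). Since O(stand_down) holds, K gives O(¬escalate_invoice).
Yet premise 9 states O(escalate_invoice).
We now have both O(¬escalate_invoice) and O(escalate_invoice) — escalate_invoice is simultaneously obligatory and forbidden, violating the D-axiom.

Inconsistent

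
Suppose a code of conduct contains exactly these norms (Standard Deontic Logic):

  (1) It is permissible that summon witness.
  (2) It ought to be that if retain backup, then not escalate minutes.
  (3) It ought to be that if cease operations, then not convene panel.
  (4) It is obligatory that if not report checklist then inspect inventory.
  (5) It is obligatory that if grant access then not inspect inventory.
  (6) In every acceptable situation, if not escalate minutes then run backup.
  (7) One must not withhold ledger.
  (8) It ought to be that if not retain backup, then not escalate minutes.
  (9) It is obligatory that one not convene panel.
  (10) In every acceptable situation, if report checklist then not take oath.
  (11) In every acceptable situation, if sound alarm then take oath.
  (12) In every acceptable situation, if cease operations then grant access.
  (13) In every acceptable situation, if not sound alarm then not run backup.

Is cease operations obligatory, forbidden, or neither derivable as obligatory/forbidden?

Forbidden

By case analysis on ¬retain_backup: premise 8 gives O(¬retain_backup → ¬escalate_minutes) and premise 2 gives O(retain_backup → ¬escalate_minutes), so O(¬escalate_minutes) either way.
Applying K to premise 6 (O(¬escalate_minutes → run_backup)) and O(¬escalate_minutes) yields O(run_backup).
The contrapositive of premise 13 (O(¬sound_alarm → ¬run_backup)) is O(run_backup → sound_alarm), and O(run_backup) is already established, so O(sound_alarm).
From O(sound_alarm) and premise 11, O(sound_alarm → take_oath), we obtain O(take_oath).
Premise 10 is O(report_checklist → ¬take_oath); contrapositively O(take_oath → ¬report_checklist). Since O(take_oath) holds, K gives O(¬report_checklist).
Applying K to premise 4 (O(¬report_checklist → inspect_inventory)) and O(¬report_checklist) yields O(inspect_inventory).
Premise 5, O(grant_access → ¬inspect_inventory), contraposes to O(inspect_inventory → ¬grant_access); with O(inspect_inventory) we get O(¬grant_access).
Premise 12 is O(cease_operations → grant_access); contrapositively O(¬grant_access → ¬cease_operations). Since O(¬grant_access) holds, K gives O(¬cease_operations).
Premises 1, 3, 7, 9 do not contribute to this derivation.
Thus O(¬cease_operations), which is F(cease_operations): cease_operations is forbidden.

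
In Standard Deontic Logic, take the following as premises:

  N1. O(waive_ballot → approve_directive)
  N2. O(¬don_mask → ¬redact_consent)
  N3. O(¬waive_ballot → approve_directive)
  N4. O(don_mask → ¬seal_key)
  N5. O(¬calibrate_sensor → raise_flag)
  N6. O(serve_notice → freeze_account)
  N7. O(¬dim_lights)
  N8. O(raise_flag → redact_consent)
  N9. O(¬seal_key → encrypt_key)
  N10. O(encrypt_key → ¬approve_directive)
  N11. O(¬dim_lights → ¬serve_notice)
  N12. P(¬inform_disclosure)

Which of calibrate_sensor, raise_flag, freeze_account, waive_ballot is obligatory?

Premises 1 and 3 are O(waive_ballot → approve_directive) and O(¬waive_ballot → approve_directive); every ideal world satisfies waive_ballot or ¬waive_ballot, so in either case approve_directive holds — hence O(approve_directive).
Premise 10, O(encrypt_key → ¬approve_directive), contraposes to O(approve_directive → ¬encrypt_key); with O(approve_directive) we get O(¬encrypt_key).
Premise 9 is O(¬seal_key → encrypt_key); contrapositively O(¬encrypt_key → seal_key). Since O(¬encrypt_key) holds, K gives O(seal_key).
Premise 4 is O(don_mask → ¬seal_key); contrapositively O(seal_key → ¬don_mask). Since O(seal_key) holds, K gives O(¬don_mask).
Applying K to premise 2 (O(¬don_mask → ¬redact_consent)) and O(¬don_mask) yields O(¬redact_consent).
The contrapositive of premise 8 (O(raise_flag → redact_consent)) is O(¬redact_consent → ¬raise_flag), and O(¬redact_consent) is already established, so O(¬raise_flag).
The contrapositive of premise 5 (O(¬calibrate_sensor → raise_flag)) is O(¬raise_flag → calibrate_sensor), and O(¬raise_flag) is already established, so O(calibrate_sensor).
So O(calibrate_sensor) holds — calibrate_sensor is obligatory. None of the other listed options is made obligatory by any chain of premises.

calibrate_sensor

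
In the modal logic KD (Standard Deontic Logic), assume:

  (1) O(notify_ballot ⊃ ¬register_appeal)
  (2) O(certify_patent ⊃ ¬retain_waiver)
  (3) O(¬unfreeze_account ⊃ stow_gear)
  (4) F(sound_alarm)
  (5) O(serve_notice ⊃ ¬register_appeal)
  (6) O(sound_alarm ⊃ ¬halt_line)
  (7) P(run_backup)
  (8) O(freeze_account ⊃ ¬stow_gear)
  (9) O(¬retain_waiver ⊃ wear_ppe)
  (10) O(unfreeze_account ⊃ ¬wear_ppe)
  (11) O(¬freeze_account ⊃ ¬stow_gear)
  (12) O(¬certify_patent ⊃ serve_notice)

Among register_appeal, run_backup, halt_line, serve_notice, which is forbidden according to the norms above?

register_appeal

By case analysis on ¬freeze_account: premise 11 gives O(¬freeze_account ⊃ ¬stow_gear) and premise 8 gives O(freeze_account ⊃ ¬stow_gear), so O(¬stow_gear) either way.
The contrapositive of premise 3 (O(¬unfreeze_account ⊃ stow_gear)) is O(¬stow_gear ⊃ unfreeze_account), and O(¬stow_gear) is already established, so O(unfreeze_account).
With premise 10, O(unfreeze_account ⊃ ¬wear_ppe), the K-axiom yields O(¬wear_ppe).
The contrapositive of premise 9 (O(¬retain_waiver ⊃ wear_ppe)) is O(¬wear_ppe ⊃ retain_waiver), and O(¬wear_ppe) is already established, so O(retain_waiver).
Premise 2 is O(certify_patent ⊃ ¬retain_waiver); contrapositively O(retain_waiver ⊃ ¬certify_patent). Since O(retain_waiver) holds, K gives O(¬certify_patent).
With premise 12, O(¬certify_patent ⊃ serve_notice), the K-axiom yields O(serve_notice).
Premise 5 is O(serve_notice ⊃ ¬register_appeal); since O(serve_notice), deontic closure gives O(¬register_appeal).
So O(¬register_appeal) holds, i.e. register_appeal is forbidden. None of the other listed options is forbidden under the premises.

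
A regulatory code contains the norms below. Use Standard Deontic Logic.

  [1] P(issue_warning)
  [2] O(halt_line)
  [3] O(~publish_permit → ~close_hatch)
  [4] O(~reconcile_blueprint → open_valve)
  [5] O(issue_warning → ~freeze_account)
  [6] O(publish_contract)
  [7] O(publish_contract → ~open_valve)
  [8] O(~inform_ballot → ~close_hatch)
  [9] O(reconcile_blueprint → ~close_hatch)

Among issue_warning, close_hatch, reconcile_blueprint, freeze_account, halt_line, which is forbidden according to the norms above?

Premise 6 gives O(publish_contract).
With premise 7, O(publish_contract → ~open_valve), the K-axiom yields O(~open_valve).
Premise 4, O(~reconcile_blueprint → open_valve), contraposes to O(~open_valve → reconcile_blueprint); with O(~open_valve) we get O(reconcile_blueprint).
From O(reconcile_blueprint) and premise 9, O(reconcile_blueprint → ~close_hatch), we obtain O(~close_hatch).
So O(~close_hatch) holds, i.e. close_hatch is forbidden. None of the other listed options is forbidden under the premises.

close_hatch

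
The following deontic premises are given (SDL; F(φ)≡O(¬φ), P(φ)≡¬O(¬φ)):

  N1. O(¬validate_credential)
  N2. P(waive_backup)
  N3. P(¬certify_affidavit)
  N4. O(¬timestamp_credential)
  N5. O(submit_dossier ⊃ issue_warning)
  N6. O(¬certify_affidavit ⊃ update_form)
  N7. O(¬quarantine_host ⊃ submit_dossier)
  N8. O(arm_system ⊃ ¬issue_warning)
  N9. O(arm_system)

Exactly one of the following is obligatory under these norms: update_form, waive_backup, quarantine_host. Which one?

quarantine_host

From premise 9 we have O(arm_system).
Premise 8 is O(arm_system ⊃ ¬issue_warning); since O(arm_system), deontic closure gives O(¬issue_warning).
Premise 5 is O(submit_dossier ⊃ issue_warning); contrapositively O(¬issue_warning ⊃ ¬submit_dossier). Since O(¬issue_warning) holds, K gives O(¬submit_dossier).
Premise 7 is O(¬quarantine_host ⊃ submit_dossier); contrapositively O(¬submit_dossier ⊃ quarantine_host). Since O(¬submit_dossier) holds, K gives O(quarantine_host).
So O(quarantine_host) holds — quarantine_host is obligatory. None of the other listed options is made obligatory by any chain of premises.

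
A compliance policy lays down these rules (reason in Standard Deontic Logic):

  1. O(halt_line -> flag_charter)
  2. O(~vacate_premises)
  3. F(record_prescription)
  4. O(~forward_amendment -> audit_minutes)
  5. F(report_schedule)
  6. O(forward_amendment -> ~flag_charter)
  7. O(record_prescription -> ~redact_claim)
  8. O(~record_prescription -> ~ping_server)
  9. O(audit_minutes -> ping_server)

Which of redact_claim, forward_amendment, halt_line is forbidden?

halt_line

Premise 3, F(record_prescription), is equivalent to O(~record_prescription).
Premise 8 is O(~record_prescription -> ~ping_server); since O(~record_prescription), deontic closure gives O(~ping_server).
Premise 9, O(audit_minutes -> ping_server), contraposes to O(~ping_server -> ~audit_minutes); with O(~ping_server) we get O(~audit_minutes).
Premise 4, O(~forward_amendment -> audit_minutes), contraposes to O(~audit_minutes -> forward_amendment); with O(~audit_minutes) we get O(forward_amendment).
From O(forward_amendment) and premise 6, O(forward_amendment -> ~flag_charter), we obtain O(~flag_charter).
The contrapositive of premise 1 (O(halt_line -> flag_charter)) is O(~flag_charter -> ~halt_line), and O(~flag_charter) is already established, so O(~halt_line).
So O(~halt_line) holds, i.e. halt_line is forbidden. None of the other listed options is forbidden under the premises.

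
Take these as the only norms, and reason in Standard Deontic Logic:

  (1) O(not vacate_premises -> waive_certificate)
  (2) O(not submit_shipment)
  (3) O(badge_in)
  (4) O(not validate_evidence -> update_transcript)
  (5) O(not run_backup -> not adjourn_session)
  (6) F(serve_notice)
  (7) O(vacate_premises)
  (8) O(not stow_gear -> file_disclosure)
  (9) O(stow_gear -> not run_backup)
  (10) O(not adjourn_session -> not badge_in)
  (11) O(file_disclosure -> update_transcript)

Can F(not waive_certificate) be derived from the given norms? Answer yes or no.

Premise 1 is O(not vacate_premises -> waive_certificate), but O(not vacate_premises) is not derivable from the premises, so it does not yield O(waive_certificate).
No other premise forces O(waive_certificate). An ideal world satisfying every premise can still have not waive_certificate true, so F(not waive_certificate) is not derivable.

No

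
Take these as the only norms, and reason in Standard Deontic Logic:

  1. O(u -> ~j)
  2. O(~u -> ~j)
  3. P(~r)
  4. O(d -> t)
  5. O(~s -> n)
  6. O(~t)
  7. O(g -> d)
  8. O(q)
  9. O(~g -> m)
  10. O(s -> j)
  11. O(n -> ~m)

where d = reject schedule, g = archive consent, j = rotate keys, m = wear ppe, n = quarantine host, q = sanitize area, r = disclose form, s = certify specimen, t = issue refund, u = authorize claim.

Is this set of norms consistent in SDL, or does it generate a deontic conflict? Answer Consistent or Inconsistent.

Inconsistent

Premises 2 and 1 are O(~u -> ~j) and O(u -> ~j); every ideal world satisfies ~u or u, so in either case ~j holds — hence O(~j).
Premise 10, O(s -> j), contraposes to O(~j -> ~s); with O(~j) we get O(~s).
From O(~s) and premise 5, O(~s -> n), we obtain O(n).
Applying K to premise 11 (O(n -> ~m)) and O(n) yields O(~m).
Premise 9 is O(~g -> m); contrapositively O(~m -> g). Since O(~m) holds, K gives O(g).
Applying K to premise 7 (O(g -> d)) and O(g) yields O(d).
From O(d) and premise 4, O(d -> t), we obtain O(t).
Yet premise 6 states O(~t).
We now have both O(t) and O(~t) — t is simultaneously obligatory and forbidden, violating the D-axiom.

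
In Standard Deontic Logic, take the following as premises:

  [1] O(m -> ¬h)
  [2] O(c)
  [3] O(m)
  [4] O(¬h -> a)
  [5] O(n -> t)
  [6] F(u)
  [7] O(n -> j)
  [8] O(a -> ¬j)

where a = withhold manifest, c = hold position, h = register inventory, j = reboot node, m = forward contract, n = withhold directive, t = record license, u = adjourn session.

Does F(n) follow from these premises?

Premise 3 gives O(m).
Applying K to premise 1 (O(m -> ¬h)) and O(m) yields O(¬h).
From O(¬h) and premise 4, O(¬h -> a), we obtain O(a).
Premise 8 is O(a -> ¬j); since O(a), deontic closure gives O(¬j).
Premise 7 is O(n -> j); contrapositively O(¬j -> ¬n). Since O(¬j) holds, K gives O(¬n).
Premises 2, 5, 6 do not contribute to this derivation.
So O(¬n) holds, i.e. F(n). The claim follows.

Yes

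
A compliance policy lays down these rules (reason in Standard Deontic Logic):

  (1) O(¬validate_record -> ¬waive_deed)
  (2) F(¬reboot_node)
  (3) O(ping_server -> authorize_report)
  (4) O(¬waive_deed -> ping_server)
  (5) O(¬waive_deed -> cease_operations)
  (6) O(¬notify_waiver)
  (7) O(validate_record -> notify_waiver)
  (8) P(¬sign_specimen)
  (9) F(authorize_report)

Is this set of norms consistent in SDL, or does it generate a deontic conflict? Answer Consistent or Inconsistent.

Premise 9, F(authorize_report), is equivalent to O(¬authorize_report).
Premise 3, O(ping_server -> authorize_report), contraposes to O(¬authorize_report -> ¬ping_server); with O(¬authorize_report) we get O(¬ping_server).
Premise 4, O(¬waive_deed -> ping_server), contraposes to O(¬ping_server -> waive_deed); with O(¬ping_server) we get O(waive_deed).
The contrapositive of premise 1 (O(¬validate_record -> ¬waive_deed)) is O(waive_deed -> validate_record), and O(waive_deed) is already established, so O(validate_record).
Applying K to premise 7 (O(validate_record -> notify_waiver)) and O(validate_record) yields O(notify_waiver).
But premise 6 directly asserts O(¬notify_waiver).
We now have both O(notify_waiver) and O(¬notify_waiver) — notify_waiver is simultaneously obligatory and forbidden, violating the D-axiom.

Inconsistent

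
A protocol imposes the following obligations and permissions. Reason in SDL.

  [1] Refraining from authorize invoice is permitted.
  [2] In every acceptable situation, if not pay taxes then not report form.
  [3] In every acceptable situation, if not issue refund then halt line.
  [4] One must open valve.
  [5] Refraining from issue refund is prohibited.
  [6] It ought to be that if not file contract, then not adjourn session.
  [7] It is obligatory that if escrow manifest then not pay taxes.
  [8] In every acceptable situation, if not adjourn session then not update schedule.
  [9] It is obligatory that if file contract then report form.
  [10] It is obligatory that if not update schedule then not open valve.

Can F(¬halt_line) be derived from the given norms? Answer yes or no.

Premise 3 is O(¬issue_refund → halt_line), but O(¬issue_refund) is not derivable from the premises, so it does not yield O(halt_line).
No other premise forces O(halt_line). An ideal world satisfying every premise can still have ¬halt_line true, so F(¬halt_line) is not derivable.

No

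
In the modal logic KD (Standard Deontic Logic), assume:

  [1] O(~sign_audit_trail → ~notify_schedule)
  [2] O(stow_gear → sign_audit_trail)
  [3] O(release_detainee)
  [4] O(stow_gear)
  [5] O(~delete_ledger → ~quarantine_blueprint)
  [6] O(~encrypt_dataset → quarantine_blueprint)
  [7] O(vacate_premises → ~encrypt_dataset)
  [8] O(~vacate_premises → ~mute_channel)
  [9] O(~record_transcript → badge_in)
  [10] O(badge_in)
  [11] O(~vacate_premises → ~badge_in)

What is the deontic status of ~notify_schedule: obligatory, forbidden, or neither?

Neither

Premise 1 is O(~sign_audit_trail → ~notify_schedule), but O(~sign_audit_trail) is not derivable from the premises, so it does not yield O(~notify_schedule).
No premise or chain of K-axiom applications forces O(~notify_schedule), and none forces O(notify_schedule). So ~notify_schedule is neither obligatory nor forbidden under these norms.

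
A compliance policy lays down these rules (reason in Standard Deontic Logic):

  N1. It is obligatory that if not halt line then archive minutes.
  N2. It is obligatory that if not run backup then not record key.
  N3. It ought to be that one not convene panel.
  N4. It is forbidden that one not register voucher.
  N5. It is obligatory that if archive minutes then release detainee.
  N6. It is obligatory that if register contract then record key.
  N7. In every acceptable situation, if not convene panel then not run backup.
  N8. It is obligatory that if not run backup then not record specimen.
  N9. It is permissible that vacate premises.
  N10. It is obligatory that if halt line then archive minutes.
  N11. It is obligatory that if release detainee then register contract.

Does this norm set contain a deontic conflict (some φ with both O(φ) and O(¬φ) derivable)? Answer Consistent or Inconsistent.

Inconsistent

By case analysis on halt_line: premise 10 gives O(halt_line → archive_minutes) and premise 1 gives O(¬halt_line → archive_minutes), so O(archive_minutes) either way.
From O(archive_minutes) and premise 5, O(archive_minutes → release_detainee), we obtain O(release_detainee).
With premise 11, O(release_detainee → register_contract), the K-axiom yields O(register_contract).
Premise 6 is O(register_contract → record_key); since O(register_contract), deontic closure gives O(record_key).
Premise 2, O(¬run_backup → ¬record_key), contraposes to O(record_key → run_backup); with O(record_key) we get O(run_backup).
The contrapositive of premise 7 (O(¬convene_panel → ¬run_backup)) is O(run_backup → convene_panel), and O(run_backup) is already established, so O(convene_panel).
Yet premise 3 states O(¬convene_panel).
We now have both O(convene_panel) and O(¬convene_panel) — convene_panel is simultaneously obligatory and forbidden, violating the D-axiom.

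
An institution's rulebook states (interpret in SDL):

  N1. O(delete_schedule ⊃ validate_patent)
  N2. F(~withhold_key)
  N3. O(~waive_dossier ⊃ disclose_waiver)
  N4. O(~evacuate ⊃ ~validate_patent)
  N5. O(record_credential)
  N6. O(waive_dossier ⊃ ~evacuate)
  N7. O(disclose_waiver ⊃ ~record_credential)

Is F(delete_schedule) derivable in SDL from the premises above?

Yes

Premise 5 gives O(record_credential).
Premise 7 is O(disclose_waiver ⊃ ~record_credential); contrapositively O(record_credential ⊃ ~disclose_waiver). Since O(record_credential) holds, K gives O(~disclose_waiver).
Premise 3, O(~waive_dossier ⊃ disclose_waiver), contraposes to O(~disclose_waiver ⊃ waive_dossier); with O(~disclose_waiver) we get O(waive_dossier).
Applying K to premise 6 (O(waive_dossier ⊃ ~evacuate)) and O(waive_dossier) yields O(~evacuate).
With premise 4, O(~evacuate ⊃ ~validate_patent), the K-axiom yields O(~validate_patent).
Premise 1 is O(delete_schedule ⊃ validate_patent); contrapositively O(~validate_patent ⊃ ~delete_schedule). Since O(~validate_patent) holds, K gives O(~delete_schedule).
Premise 2 does not contribute to this derivation.
So O(~delete_schedule) holds, i.e. F(delete_schedule). The claim follows.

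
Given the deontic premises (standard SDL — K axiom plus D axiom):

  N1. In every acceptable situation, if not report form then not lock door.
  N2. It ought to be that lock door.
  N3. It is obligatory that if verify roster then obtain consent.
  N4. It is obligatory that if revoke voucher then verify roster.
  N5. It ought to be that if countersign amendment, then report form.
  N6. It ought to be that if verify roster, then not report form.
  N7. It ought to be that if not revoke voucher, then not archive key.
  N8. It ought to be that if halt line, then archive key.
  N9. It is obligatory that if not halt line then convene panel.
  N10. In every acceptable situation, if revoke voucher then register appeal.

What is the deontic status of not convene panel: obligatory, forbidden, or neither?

Forbidden

Premise 2 gives O(lock_door).
Premise 1 is O(¬report_form → ¬lock_door); contrapositively O(lock_door → report_form). Since O(lock_door) holds, K gives O(report_form).
Premise 6, O(verify_roster → ¬report_form), contraposes to O(report_form → ¬verify_roster); with O(report_form) we get O(¬verify_roster).
Premise 4, O(revoke_voucher → verify_roster), contraposes to O(¬verify_roster → ¬revoke_voucher); with O(¬verify_roster) we get O(¬revoke_voucher).
Applying K to premise 7 (O(¬revoke_voucher → ¬archive_key)) and O(¬revoke_voucher) yields O(¬archive_key).
Premise 8, O(halt_line → archive_key), contraposes to O(¬archive_key → ¬halt_line); with O(¬archive_key) we get O(¬halt_line).
From O(¬halt_line) and premise 9, O(¬halt_line → convene_panel), we obtain O(convene_panel).
Premises 3, 5, 10 do not contribute to this derivation.
Thus O(convene_panel), which is F(¬convene_panel): ¬convene_panel is forbidden.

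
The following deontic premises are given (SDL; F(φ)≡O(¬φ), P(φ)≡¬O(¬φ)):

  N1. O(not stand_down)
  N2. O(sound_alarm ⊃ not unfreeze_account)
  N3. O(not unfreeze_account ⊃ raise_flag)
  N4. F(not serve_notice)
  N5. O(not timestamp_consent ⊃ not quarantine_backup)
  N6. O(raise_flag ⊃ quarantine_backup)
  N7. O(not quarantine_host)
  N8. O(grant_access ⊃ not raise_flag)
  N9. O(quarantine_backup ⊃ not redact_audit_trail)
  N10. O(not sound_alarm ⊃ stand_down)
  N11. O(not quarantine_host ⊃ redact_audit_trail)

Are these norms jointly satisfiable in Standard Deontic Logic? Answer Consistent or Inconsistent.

Premise 7 states O(not quarantine_host) outright.
From O(not quarantine_host) and premise 11, O(not quarantine_host ⊃ redact_audit_trail), we obtain O(redact_audit_trail).
The contrapositive of premise 9 (O(quarantine_backup ⊃ not redact_audit_trail)) is O(redact_audit_trail ⊃ not quarantine_backup), and O(redact_audit_trail) is already established, so O(not quarantine_backup).
Premise 6, O(raise_flag ⊃ quarantine_backup), contraposes to O(not quarantine_backup ⊃ not raise_flag); with O(not quarantine_backup) we get O(not raise_flag).
Premise 3 is O(not unfreeze_account ⊃ raise_flag); contrapositively O(not raise_flag ⊃ unfreeze_account). Since O(not raise_flag) holds, K gives O(unfreeze_account).
The contrapositive of premise 2 (O(sound_alarm ⊃ not unfreeze_account)) is O(unfreeze_account ⊃ not sound_alarm), and O(unfreeze_account) is already established, so O(not sound_alarm).
With premise 10, O(not sound_alarm ⊃ stand_down), the K-axiom yields O(stand_down).
But premise 1 directly asserts O(not stand_down).
We now have both O(stand_down) and O(not stand_down) — stand_down is simultaneously obligatory and forbidden, violating the D-axiom.

Inconsistent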